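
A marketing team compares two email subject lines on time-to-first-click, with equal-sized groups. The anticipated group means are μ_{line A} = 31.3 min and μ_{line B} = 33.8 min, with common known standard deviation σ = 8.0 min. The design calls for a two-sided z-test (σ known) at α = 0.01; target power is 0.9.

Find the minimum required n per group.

Standardized effect: d = |μ_{line A} − μ_{line B}| / σ = |31.3 − 33.8| / 8.0 = 0.3125
For power 0.9 need Φ(δ − z_{0.005}) = 0.9, so δ = z_{0.005} + z_{0.10} = 2.576 + 1.282 = 3.857.
(The Φ(−δ − z_{α/2}) term is vanishingly small for δ > 0 and is dropped in the standard sample-size formula.)
δ = d·√(n/2) ⇒ n = 2(δ/d)² = 2 × (3.857 / 0.3125)² = 304.73.
Round up to the next whole unit.

n = 305 per group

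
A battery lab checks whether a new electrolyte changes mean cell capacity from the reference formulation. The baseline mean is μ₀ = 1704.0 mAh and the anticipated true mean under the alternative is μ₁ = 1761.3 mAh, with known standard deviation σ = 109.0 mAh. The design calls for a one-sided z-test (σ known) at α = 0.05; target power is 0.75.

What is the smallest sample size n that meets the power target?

n = 20

Standardized effect: d = |μ₁ − μ₀| / σ = |1761.3 − 1704.0| / 109.0 = 0.5257
Set Φ(δ − 1.645) = 0.75; then δ − 1.645 = Φ⁻¹(0.75) = 0.674, giving δ = 2.319.
δ = d·√n ⇒ n = (δ/d)² = (2.319 / 0.5257)² = 19.47.
Round up to the next whole unit.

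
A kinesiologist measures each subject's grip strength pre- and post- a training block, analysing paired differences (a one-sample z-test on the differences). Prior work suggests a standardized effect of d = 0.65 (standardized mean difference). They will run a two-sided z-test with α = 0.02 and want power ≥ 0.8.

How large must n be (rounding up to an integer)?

n = 24

Set Φ(δ − 2.326) = 0.8; then δ − 2.326 = Φ⁻¹(0.8) = 0.842, giving δ = 3.168.
(For δ > 0 the lower-tail rejection region contributes negligibly to power, so the one-term inversion is standard.)
δ = d·√n ⇒ n = (δ/d)² = (3.168 / 0.65)² = 23.75.
Rounding up, n = 24.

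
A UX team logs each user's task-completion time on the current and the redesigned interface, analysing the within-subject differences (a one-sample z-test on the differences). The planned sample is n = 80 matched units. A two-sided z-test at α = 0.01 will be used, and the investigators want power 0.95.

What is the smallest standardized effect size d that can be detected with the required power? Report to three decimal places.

d ≈ 0.472

Need Φ(δ − 2.576) = 0.95, so δ = 2.576 + 1.645 = 4.221.
(Lower-tail contribution to power is negligible for δ > 0.)
δ = d·√n ⇒ d = δ/√n = 4.221/√80 = 0.4719.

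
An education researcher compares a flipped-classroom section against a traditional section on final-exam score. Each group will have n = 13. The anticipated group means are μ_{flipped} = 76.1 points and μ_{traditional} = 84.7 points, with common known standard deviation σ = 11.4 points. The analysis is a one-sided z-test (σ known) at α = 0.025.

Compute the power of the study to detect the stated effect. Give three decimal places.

Power ≈ 0.485

Standardized effect: d = |μ_{flipped} − μ_{traditional}| / σ = |76.1 − 84.7| / 11.4 = 0.7544
Noncentrality parameter: δ = d·√(n/2) = 0.7544 × √(13/2) = 1.9233
One-sided α = 0.025 → critical value z_{0.025} = 1.960.
Power = P(Z > 1.960 − δ) = Φ(-0.037) = 0.4854.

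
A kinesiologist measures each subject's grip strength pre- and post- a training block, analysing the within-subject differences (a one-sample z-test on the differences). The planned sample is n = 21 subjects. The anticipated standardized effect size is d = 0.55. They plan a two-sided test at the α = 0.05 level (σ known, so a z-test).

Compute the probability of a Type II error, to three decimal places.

Noncentrality parameter: δ = d·√n = 0.55 × √21 = 2.5204
Critical value for a two-sided test at α = 0.05: z_{α/2} = 1.960.
Power = Φ(δ − 1.960) + Φ(−δ − 1.960) = Φ(0.560) + Φ(-4.480) = 0.7124 + 0.0000 = 0.7124.
Type II error: β = 1 − power = 1 − 0.7124 = 0.2876.

β ≈ 0.288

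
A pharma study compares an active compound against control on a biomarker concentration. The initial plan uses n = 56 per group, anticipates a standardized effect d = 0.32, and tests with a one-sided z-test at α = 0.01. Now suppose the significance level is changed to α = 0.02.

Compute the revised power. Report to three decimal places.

δ = d·√(n/2) = 0.32 × √(56/2) = 1.6933 (unchanged). New critical value: z_{0.02} = 2.054.
Revised power = P(Z > 2.054 − δ) = Φ(-0.360) = 0.3592.

Power ≈ 0.359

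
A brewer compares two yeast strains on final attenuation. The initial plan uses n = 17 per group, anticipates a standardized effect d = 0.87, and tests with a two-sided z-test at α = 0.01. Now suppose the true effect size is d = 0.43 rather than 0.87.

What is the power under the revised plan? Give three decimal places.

Power ≈ 0.093

With d = 0.43: δ = d·√(n/2) = 0.43 × √(17/2) = 1.2537. Critical value z_{0.005} = 2.576.
Revised power = Φ(δ − 2.576) + Φ(−δ − 2.576) = Φ(-1.322) + Φ(-3.829) = 0.0931 + 0.0001 = 0.0931.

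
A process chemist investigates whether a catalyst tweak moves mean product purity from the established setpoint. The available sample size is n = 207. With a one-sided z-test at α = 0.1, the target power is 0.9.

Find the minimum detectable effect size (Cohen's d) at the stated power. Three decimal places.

d ≈ 0.178

Need Φ(δ − 1.282) = 0.9, so δ = 1.282 + 1.282 = 2.563.
δ = d·√n ⇒ d = δ/√n = 2.563/√207 = 0.1781.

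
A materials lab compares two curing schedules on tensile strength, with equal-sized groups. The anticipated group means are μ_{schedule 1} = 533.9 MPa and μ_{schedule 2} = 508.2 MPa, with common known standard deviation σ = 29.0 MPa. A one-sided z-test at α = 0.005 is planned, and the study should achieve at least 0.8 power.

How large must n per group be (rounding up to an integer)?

n = 30 per group

Standardized effect: d = |μ_{schedule 1} − μ_{schedule 2}| / σ = |533.9 − 508.2| / 29.0 = 0.8862
For power 0.8 need Φ(δ − z_{0.005}) = 0.8, so δ = z_{0.005} + z_{0.20} = 2.576 + 0.842 = 3.417.
δ = d·√(n/2) ⇒ n = 2(δ/d)² = 2 × (3.417 / 0.8862)² = 29.74.
Round up to the next whole unit.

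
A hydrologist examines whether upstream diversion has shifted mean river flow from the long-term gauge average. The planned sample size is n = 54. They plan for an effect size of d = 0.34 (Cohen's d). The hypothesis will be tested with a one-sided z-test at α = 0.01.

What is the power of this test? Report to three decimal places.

Noncentrality parameter: δ = d·√n = 0.34 × √54 = 2.4985
Critical value for a one-sided test at α = 0.01: z_α = 2.326.
Power = Φ(δ − 2.326) = Φ(0.172) = 0.5683.

Power ≈ 0.568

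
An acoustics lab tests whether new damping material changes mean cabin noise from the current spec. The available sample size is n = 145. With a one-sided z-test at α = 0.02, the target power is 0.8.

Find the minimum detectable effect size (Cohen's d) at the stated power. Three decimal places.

d ≈ 0.240

Required noncentrality: δ = z_{0.02} + z_{0.20} = 2.054 + 0.842 = 2.895.
δ = d·√n ⇒ d = δ/√n = 2.895/√145 = 0.2404.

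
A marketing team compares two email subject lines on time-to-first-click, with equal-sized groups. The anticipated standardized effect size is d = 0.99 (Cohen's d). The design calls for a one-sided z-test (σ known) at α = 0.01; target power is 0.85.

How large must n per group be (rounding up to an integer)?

n = 24 per group

For power 0.85 need Φ(δ − z_{0.01}) = 0.85, so δ = z_{0.01} + z_{0.15} = 2.326 + 1.036 = 3.363.
δ = d·√(n/2) ⇒ n = 2(δ/d)² = 2 × (3.363 / 0.99)² = 23.08.
Rounding up, n = 24 per group.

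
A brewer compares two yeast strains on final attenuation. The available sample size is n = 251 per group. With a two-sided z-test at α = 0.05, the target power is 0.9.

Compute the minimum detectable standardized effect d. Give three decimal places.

d ≈ 0.289

Need Φ(δ − 1.960) = 0.9, so δ = 1.960 + 1.282 = 3.242.
(The second rejection-region term Φ(−δ − z_{α/2}) is negligible and dropped.)
δ = d·√(n/2) ⇒ d = δ/√(n/2) = 3.242/√(251/2) = 0.2894.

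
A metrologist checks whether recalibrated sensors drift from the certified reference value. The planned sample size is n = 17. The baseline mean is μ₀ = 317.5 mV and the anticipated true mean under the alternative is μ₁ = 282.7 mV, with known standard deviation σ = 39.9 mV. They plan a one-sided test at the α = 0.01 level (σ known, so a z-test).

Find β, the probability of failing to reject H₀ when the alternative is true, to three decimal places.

Standardized effect: d = |μ₁ − μ₀| / σ = |282.7 − 317.5| / 39.9 = 0.8722
Noncentrality parameter: δ = d·√n = 0.8722 × √17 = 3.5961
Critical value for a one-sided test at α = 0.01: z_α = 2.326.
Power = Φ(δ − 2.326) = Φ(1.270) = 0.8979.
Type II error: β = 1 − power = 1 − 0.8979 = 0.1021.

β ≈ 0.102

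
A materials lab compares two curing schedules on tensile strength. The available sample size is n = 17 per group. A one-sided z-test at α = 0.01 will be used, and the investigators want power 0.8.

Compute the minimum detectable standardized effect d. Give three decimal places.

Required noncentrality: δ = z_{0.01} + z_{0.20} = 2.326 + 0.842 = 3.168.
δ = d·√(n/2) ⇒ d = δ/√(n/2) = 3.168/√(17/2) = 1.0866.

d ≈ 1.087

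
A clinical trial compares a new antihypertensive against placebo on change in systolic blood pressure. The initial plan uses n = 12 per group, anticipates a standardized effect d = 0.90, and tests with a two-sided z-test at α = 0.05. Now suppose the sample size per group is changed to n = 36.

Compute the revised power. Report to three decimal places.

Power ≈ 0.968

With n = 36 per group: δ = d·√(n/2) = 0.90 × √(36/2) = 3.8184. Critical value z_{0.025} = 1.960.
Revised power = Φ(δ − 1.960) + Φ(−δ − 1.960) = Φ(1.858) + Φ(-5.778) = 0.9684 + 0.0000 = 0.9684.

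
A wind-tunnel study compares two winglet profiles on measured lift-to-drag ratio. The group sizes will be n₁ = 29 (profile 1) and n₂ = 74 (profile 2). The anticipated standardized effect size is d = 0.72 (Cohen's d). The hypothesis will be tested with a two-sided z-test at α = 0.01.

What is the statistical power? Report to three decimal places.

Power ≈ 0.761

Noncentrality parameter: δ = d / √(1/n₁ + 1/n₂) = 0.72 / √(1/29 + 1/74) = 3.2865
Two-sided α = 0.01 → critical value z_{0.005} = 2.576.
Power = Φ(δ − 2.576) + Φ(−δ − 2.576) = Φ(0.711) + Φ(-5.862) = 0.7613 + 0.0000 = 0.7613.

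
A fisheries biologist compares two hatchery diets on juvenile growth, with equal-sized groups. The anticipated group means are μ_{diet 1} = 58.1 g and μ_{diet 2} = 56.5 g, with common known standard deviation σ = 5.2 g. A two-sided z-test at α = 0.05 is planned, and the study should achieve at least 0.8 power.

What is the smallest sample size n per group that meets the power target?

Standardized effect: d = |μ_{diet 1} − μ_{diet 2}| / σ = |58.1 − 56.5| / 5.2 = 0.3077
For power 0.8 need Φ(δ − z_{0.025}) = 0.8, so δ = z_{0.025} + z_{0.20} = 1.960 + 0.842 = 2.802.
(Ignoring the negligible lower-tail rejection probability gives the usual closed-form inversion.)
δ = d·√(n/2) ⇒ n = 2(δ/d)² = 2 × (2.802 / 0.3077)² = 165.81.
Round up to the next whole unit.

n = 166 per group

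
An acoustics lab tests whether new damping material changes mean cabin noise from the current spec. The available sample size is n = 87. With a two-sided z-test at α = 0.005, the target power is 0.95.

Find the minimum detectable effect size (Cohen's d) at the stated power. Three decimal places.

Need Φ(δ − 2.807) = 0.95, so δ = 2.807 + 1.645 = 4.452.
(The second rejection-region term Φ(−δ − z_{α/2}) is negligible and dropped.)
δ = d·√n ⇒ d = δ/√n = 4.452/√87 = 0.4773.

d ≈ 0.477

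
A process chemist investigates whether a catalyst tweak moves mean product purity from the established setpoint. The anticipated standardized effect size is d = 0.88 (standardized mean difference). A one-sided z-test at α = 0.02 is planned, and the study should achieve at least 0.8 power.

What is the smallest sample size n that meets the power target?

n = 11

Set Φ(δ − 2.054) = 0.8; then δ − 2.054 = Φ⁻¹(0.8) = 0.842, giving δ = 2.895.
δ = d·√n ⇒ n = (δ/d)² = (2.895 / 0.88)² = 10.83.
Rounding up, n = 11.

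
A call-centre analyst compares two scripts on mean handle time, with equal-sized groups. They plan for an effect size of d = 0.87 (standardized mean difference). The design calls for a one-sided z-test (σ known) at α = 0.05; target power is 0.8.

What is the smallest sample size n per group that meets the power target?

n = 17 per group

For power 0.8 need Φ(δ − z_{0.05}) = 0.8, so δ = z_{0.05} + z_{0.20} = 1.645 + 0.842 = 2.486.
δ = d·√(n/2) ⇒ n = 2(δ/d)² = 2 × (2.486 / 0.87)² = 16.34.
Rounding up, n = 17 per group.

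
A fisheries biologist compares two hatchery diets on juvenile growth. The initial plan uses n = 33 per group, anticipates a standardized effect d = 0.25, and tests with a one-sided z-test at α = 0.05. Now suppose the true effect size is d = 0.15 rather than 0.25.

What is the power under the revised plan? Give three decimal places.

Power ≈ 0.150

With d = 0.15: δ = d·√(n/2) = 0.15 × √(33/2) = 0.6093. Critical value z_{0.05} = 1.645.
Revised power = Φ(δ − 1.645) = Φ(-1.036) = 0.1502.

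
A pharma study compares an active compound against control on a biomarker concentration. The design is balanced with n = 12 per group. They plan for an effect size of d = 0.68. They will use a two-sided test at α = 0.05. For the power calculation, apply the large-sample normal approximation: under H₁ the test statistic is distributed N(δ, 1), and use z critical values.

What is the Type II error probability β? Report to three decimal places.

β ≈ 0.616

Noncentrality parameter: δ = d·√(n/2) = 0.68 × √(12/2) = 1.6657
Critical value for a two-sided test at α = 0.05: z_{α/2} = 1.960.
Power = Φ(δ − 1.960) + Φ(−δ − 1.960) = Φ(-0.294) + Φ(-3.626) = 0.3843 + 0.0001 = 0.3844.
Type II error: β = 1 − power = 1 − 0.3844 = 0.6156.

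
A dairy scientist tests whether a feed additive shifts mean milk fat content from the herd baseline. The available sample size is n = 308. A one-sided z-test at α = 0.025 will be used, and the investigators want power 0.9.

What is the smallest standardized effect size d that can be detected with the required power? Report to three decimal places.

Need Φ(δ − 1.960) = 0.9, so δ = 1.960 + 1.282 = 3.242.
δ = d·√n ⇒ d = δ/√n = 3.242/√308 = 0.1847.

d ≈ 0.185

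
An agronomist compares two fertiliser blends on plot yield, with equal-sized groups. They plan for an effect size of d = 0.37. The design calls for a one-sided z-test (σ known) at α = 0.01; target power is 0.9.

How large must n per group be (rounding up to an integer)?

n = 191 per group

For power 0.9 need Φ(δ − z_{0.01}) = 0.9, so δ = z_{0.01} + z_{0.10} = 2.326 + 1.282 = 3.608.
δ = d·√(n/2) ⇒ n = 2(δ/d)² = 2 × (3.608 / 0.37)² = 190.17.
Rounding up, n = 191 per group.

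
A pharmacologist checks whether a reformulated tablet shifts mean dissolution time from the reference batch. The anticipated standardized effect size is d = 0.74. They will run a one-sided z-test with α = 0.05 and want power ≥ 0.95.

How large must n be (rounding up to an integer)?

Set Φ(δ − 1.645) = 0.95; then δ − 1.645 = Φ⁻¹(0.95) = 1.645, giving δ = 3.290.
δ = d·√n ⇒ n = (δ/d)² = (3.290 / 0.74)² = 19.76.
Round up to the next whole unit.

n = 20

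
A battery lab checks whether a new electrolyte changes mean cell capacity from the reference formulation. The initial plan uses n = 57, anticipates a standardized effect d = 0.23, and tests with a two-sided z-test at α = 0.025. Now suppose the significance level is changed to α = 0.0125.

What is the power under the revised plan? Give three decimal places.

Power ≈ 0.223

δ = d·√n = 0.23 × √57 = 1.7365 (unchanged). New critical value: z_{0.0063} = 2.498.
Revised power = Φ(δ − 2.498) + Φ(−δ − 2.498) = Φ(-0.761) + Φ(-4.234) = 0.2233 + 0.0000 = 0.2233.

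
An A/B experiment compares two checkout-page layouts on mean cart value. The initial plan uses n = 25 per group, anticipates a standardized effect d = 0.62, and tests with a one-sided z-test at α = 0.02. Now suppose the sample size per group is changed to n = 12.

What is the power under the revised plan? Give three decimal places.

With n = 12 per group: δ = d·√(n/2) = 0.62 × √(12/2) = 1.5187. Critical value z_{0.02} = 2.054.
Revised power = P(Z > 2.054 − δ) = Φ(-0.535) = 0.2963.

Power ≈ 0.296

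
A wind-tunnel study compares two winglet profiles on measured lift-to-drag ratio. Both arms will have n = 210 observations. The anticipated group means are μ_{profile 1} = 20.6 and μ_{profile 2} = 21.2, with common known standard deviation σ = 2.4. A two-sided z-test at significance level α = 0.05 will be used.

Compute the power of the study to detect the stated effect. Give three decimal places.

Power ≈ 0.726

Standardized effect: d = |μ_{profile 1} − μ_{profile 2}| / σ = |20.6 − 21.2| / 2.4 = 0.2500
Noncentrality parameter: δ = d·√(n/2) = 0.2500 × √(210/2) = 2.5617
Critical value for a two-sided test at α = 0.05: z_{α/2} = 1.960.
Power = Φ(δ − 1.960) + Φ(−δ − 1.960) = Φ(0.602) + Φ(-4.522) = 0.7263 + 0.0000 = 0.7263.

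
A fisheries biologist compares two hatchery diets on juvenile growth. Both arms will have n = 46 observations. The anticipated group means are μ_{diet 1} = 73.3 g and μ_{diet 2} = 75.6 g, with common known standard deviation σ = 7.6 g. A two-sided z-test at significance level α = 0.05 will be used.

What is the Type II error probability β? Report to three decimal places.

β ≈ 0.694

Standardized effect: d = |μ_{diet 1} − μ_{diet 2}| / σ = |73.3 − 75.6| / 7.6 = 0.3026
Noncentrality parameter: δ = d·√(n/2) = 0.3026 × √(46/2) = 1.4514
Two-sided α = 0.05 → critical value z_{0.025} = 1.960.
Power = Φ(δ − 1.960) + Φ(−δ − 1.960) = Φ(-0.509) + Φ(-3.411) = 0.3055 + 0.0003 = 0.3058.
Type II error: β = 1 − power = 1 − 0.3058 = 0.6942.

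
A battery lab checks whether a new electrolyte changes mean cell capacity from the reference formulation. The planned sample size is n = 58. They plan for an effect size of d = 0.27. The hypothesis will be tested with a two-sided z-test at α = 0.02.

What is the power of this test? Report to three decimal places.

Power ≈ 0.394

Noncentrality parameter: δ = d·√n = 0.27 × √58 = 2.0563
Two-sided α = 0.02 → critical value z_{0.01} = 2.326.
Power = Φ(δ − 2.326) + Φ(−δ − 2.326) = Φ(-0.270) + Φ(-4.383) = 0.3935 + 0.0000 = 0.3936.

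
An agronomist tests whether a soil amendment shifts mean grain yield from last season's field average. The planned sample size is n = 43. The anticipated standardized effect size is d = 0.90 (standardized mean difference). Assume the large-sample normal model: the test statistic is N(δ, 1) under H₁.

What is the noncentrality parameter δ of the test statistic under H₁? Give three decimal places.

δ = d·√n = 0.90 × √43 = 5.9017

δ ≈ 5.902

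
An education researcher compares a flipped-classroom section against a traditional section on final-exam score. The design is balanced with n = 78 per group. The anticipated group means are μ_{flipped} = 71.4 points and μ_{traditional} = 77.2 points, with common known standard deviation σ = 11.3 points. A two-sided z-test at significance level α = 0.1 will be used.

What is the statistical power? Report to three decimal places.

Power ≈ 0.941

Standardized effect: d = |μ_{flipped} − μ_{traditional}| / σ = |71.4 − 77.2| / 11.3 = 0.5133
Noncentrality parameter: δ = d·√(n/2) = 0.5133 × √(78/2) = 3.2054
Two-sided α = 0.1 → critical value z_{0.05} = 1.645.
Power = Φ(δ − 1.645) + Φ(−δ − 1.645) = Φ(1.561) + Φ(-4.850) = 0.9407 + 0.0000 = 0.9407.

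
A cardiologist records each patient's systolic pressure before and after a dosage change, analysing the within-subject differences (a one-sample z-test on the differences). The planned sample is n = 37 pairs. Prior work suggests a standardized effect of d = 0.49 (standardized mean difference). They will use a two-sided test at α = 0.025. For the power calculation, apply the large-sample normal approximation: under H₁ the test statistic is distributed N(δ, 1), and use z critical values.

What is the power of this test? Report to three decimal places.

Noncentrality parameter: δ = d·√n = 0.49 × √37 = 2.9806
Two-sided α = 0.025 → critical value z_{0.0125} = 2.241.
Power = Φ(δ − 2.241) + Φ(−δ − 2.241) = Φ(0.739) + Φ(-5.222) = 0.7701 + 0.0000 = 0.7701.

Power ≈ 0.770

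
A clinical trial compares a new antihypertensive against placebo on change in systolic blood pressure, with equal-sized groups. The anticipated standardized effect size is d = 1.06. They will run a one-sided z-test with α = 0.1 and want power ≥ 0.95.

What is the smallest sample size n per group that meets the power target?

n = 16 per group

For power 0.95 need Φ(δ − z_{0.1}) = 0.95, so δ = z_{0.1} + z_{0.05} = 1.282 + 1.645 = 2.926.
δ = d·√(n/2) ⇒ n = 2(δ/d)² = 2 × (2.926 / 1.06)² = 15.24.
Round up to the next whole unit.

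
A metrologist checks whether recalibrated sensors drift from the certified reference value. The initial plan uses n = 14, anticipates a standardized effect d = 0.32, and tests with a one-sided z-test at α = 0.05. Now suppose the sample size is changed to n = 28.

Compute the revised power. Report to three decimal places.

With n = 28: δ = d·√n = 0.32 × √28 = 1.6933. Critical value z_{0.05} = 1.645.
Revised power = Φ(δ − 1.645) = Φ(0.048) = 0.5193.

Power ≈ 0.519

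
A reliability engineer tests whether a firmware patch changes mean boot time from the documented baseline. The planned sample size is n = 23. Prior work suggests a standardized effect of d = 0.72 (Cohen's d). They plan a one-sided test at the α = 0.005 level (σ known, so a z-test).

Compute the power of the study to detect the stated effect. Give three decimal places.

Noncentrality parameter: δ = d·√n = 0.72 × √23 = 3.4530
One-sided α = 0.005 → critical value z_{0.005} = 2.576.
Power = Φ(δ − 2.576) = Φ(0.877) = 0.8098.

Power ≈ 0.810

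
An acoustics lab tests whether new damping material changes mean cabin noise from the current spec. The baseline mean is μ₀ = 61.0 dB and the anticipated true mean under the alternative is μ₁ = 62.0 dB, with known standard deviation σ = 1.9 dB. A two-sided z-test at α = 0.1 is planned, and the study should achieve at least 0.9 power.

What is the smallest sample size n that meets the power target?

Standardized effect: d = |μ₁ − μ₀| / σ = |62.0 − 61.0| / 1.9 = 0.5263
For power 0.9 need Φ(δ − z_{0.05}) = 0.9, so δ = z_{0.05} + z_{0.10} = 1.645 + 1.282 = 2.926.
(For δ > 0 the lower-tail rejection region contributes negligibly to power, so the one-term inversion is standard.)
δ = d·√n ⇒ n = (δ/d)² = (2.926 / 0.5263)² = 30.92.
Round up to the next whole unit.

n = 31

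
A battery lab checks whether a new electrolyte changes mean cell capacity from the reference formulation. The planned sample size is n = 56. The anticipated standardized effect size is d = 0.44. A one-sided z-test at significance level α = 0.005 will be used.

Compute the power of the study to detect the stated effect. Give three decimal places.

Power ≈ 0.763

Noncentrality parameter: δ = d·√n = 0.44 × √56 = 3.2927
Critical value for a one-sided test at α = 0.005: z_α = 2.576.
Power = P(Z > 2.576 − δ) = Φ(0.717) = 0.7633.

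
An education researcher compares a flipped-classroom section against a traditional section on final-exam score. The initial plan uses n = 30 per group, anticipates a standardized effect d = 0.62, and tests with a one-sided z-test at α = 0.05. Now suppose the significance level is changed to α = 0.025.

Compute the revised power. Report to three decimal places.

Power ≈ 0.670

δ = d·√(n/2) = 0.62 × √(30/2) = 2.4012 (unchanged). New critical value: z_{0.025} = 1.960.
Revised power = Φ(δ − 1.960) = Φ(0.441) = 0.6705.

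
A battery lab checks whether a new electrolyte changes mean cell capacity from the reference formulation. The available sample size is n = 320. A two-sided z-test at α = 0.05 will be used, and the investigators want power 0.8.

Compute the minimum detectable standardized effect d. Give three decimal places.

Required noncentrality: δ = z_{0.025} + z_{0.20} = 1.960 + 0.842 = 2.802.
(The second rejection-region term Φ(−δ − z_{α/2}) is negligible and dropped.)
δ = d·√n ⇒ d = δ/√n = 2.802/√320 = 0.1566.

d ≈ 0.157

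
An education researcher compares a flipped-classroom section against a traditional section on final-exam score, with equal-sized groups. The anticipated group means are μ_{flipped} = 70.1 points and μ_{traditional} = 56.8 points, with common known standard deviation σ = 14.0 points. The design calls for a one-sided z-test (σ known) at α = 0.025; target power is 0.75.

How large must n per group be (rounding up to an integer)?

Standardized effect: d = |μ_{flipped} − μ_{traditional}| / σ = |70.1 − 56.8| / 14.0 = 0.9500
For power 0.75 need Φ(δ − z_{0.025}) = 0.75, so δ = z_{0.025} + z_{0.25} = 1.960 + 0.674 = 2.634.
δ = d·√(n/2) ⇒ n = 2(δ/d)² = 2 × (2.634 / 0.9500)² = 15.38.
Round up to the next whole unit.

n = 16 per group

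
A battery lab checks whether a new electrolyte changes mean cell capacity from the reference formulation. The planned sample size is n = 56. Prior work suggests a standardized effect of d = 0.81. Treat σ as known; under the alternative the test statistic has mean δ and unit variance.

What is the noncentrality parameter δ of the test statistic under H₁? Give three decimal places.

The noncentrality parameter scales effect size by the design's sample-size factor: δ = d·√n = 0.81 × √56 = 6.0615

δ ≈ 6.061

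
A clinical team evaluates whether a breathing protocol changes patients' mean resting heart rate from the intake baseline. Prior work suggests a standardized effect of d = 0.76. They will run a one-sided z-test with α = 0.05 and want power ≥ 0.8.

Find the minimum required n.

Set Φ(δ − 1.645) = 0.8; then δ − 1.645 = Φ⁻¹(0.8) = 0.842, giving δ = 2.486.
δ = d·√n ⇒ n = (δ/d)² = (2.486 / 0.76)² = 10.70.
Round up to the next whole unit.

n = 11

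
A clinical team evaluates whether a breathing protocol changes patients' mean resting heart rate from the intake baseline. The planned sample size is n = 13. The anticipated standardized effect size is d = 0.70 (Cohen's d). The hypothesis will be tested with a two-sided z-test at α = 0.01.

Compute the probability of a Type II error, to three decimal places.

β ≈ 0.521

Noncentrality parameter: δ = d·√n = 0.70 × √13 = 2.5239
Two-sided α = 0.01 → critical value z_{0.005} = 2.576.
Power = Φ(δ − 2.576) + Φ(−δ − 2.576) = Φ(-0.052) + Φ(-5.100) = 0.4793 + 0.0000 = 0.4793.
Type II error: β = 1 − power = 1 − 0.4793 = 0.5207.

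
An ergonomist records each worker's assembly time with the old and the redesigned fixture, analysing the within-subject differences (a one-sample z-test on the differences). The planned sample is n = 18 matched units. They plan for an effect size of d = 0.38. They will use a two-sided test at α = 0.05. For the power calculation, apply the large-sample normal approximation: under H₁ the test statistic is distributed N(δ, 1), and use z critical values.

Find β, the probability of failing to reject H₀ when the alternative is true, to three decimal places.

β ≈ 0.636

Noncentrality parameter: δ = d·√n = 0.38 × √18 = 1.6122
Critical value for a two-sided test at α = 0.05: z_{α/2} = 1.960.
Power = Φ(δ − 1.960) + Φ(−δ − 1.960) = Φ(-0.348) + Φ(-3.572) = 0.3640 + 0.0002 = 0.3642.
Type II error: β = 1 − power = 1 − 0.3642 = 0.6358.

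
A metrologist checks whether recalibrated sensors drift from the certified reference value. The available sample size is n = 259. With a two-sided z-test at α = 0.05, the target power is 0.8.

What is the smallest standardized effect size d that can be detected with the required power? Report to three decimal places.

Need Φ(δ − 1.960) = 0.8, so δ = 1.960 + 0.842 = 2.802.
(The second rejection-region term Φ(−δ − z_{α/2}) is negligible and dropped.)
δ = d·√n ⇒ d = δ/√n = 2.802/√259 = 0.1741.

d ≈ 0.174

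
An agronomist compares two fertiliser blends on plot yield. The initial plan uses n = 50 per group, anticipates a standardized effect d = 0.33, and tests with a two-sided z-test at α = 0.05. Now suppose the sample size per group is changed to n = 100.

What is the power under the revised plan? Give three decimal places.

Power ≈ 0.646

With n = 100 per group: δ = d·√(n/2) = 0.33 × √(100/2) = 2.3335. Critical value z_{0.025} = 1.960.
Revised power = Φ(δ − 1.960) + Φ(−δ − 1.960) = Φ(0.373) + Φ(-4.293) = 0.6456 + 0.0000 = 0.6456.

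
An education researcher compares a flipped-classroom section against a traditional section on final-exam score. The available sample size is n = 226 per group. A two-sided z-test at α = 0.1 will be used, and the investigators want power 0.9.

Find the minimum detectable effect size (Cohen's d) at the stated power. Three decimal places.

Need Φ(δ − 1.645) = 0.9, so δ = 1.645 + 1.282 = 2.926.
(The second rejection-region term Φ(−δ − z_{α/2}) is negligible and dropped.)
δ = d·√(n/2) ⇒ d = δ/√(n/2) = 2.926/√(226/2) = 0.2753.

d ≈ 0.275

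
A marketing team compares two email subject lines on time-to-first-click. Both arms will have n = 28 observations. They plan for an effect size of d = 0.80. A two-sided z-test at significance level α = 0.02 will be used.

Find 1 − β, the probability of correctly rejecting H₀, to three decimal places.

Power ≈ 0.748

Noncentrality parameter: δ = d·√(n/2) = 0.80 × √(28/2) = 2.9933
Two-sided α = 0.02 → critical value z_{0.01} = 2.326.
Power = Φ(δ − 2.326) + Φ(−δ − 2.326) = Φ(0.667) + Φ(-5.320) = 0.7476 + 0.0000 = 0.7476.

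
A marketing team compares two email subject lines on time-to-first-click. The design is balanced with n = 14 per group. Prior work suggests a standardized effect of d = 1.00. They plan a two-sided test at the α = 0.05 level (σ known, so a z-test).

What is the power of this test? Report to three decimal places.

Noncentrality parameter: δ = d·√(n/2) = 1.00 × √(14/2) = 2.6458
Two-sided α = 0.05 → critical value z_{0.025} = 1.960.
Power = Φ(δ − 1.960) + Φ(−δ − 1.960) = Φ(0.686) + Φ(-4.606) = 0.7536 + 0.0000 = 0.7536.

Power ≈ 0.754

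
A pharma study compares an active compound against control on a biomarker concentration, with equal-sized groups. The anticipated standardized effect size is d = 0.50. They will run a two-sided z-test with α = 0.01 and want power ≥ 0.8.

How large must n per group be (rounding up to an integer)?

n = 94 per group

For power 0.8 need Φ(δ − z_{0.005}) = 0.8, so δ = z_{0.005} + z_{0.20} = 2.576 + 0.842 = 3.417.
(The Φ(−δ − z_{α/2}) term is vanishingly small for δ > 0 and is dropped in the standard sample-size formula.)
δ = d·√(n/2) ⇒ n = 2(δ/d)² = 2 × (3.417 / 0.50)² = 93.43.
Rounding up, n = 94 per group.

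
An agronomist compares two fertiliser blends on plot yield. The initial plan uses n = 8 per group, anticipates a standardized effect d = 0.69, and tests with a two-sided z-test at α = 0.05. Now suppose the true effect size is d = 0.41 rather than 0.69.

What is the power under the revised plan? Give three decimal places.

Power ≈ 0.130

With d = 0.41: δ = d·√(n/2) = 0.41 × √(8/2) = 0.8200. Critical value z_{0.025} = 1.960.
Revised power = Φ(δ − 1.960) + Φ(−δ − 1.960) = Φ(-1.140) + Φ(-2.780) = 0.1272 + 0.0027 = 0.1299.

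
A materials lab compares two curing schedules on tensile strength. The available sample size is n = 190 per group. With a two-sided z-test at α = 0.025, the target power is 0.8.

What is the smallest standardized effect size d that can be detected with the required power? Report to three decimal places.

d ≈ 0.316

Required noncentrality: δ = z_{0.0125} + z_{0.20} = 2.241 + 0.842 = 3.083.
(The second rejection-region term Φ(−δ − z_{α/2}) is negligible and dropped.)
δ = d·√(n/2) ⇒ d = δ/√(n/2) = 3.083/√(190/2) = 0.3163.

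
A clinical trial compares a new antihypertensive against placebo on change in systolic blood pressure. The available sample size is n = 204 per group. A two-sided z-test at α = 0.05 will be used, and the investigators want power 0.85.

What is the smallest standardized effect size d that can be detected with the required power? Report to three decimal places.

d ≈ 0.297

Need Φ(δ − 1.960) = 0.85, so δ = 1.960 + 1.036 = 2.996.
(Lower-tail contribution to power is negligible for δ > 0.)
δ = d·√(n/2) ⇒ d = δ/√(n/2) = 2.996/√(204/2) = 0.2967.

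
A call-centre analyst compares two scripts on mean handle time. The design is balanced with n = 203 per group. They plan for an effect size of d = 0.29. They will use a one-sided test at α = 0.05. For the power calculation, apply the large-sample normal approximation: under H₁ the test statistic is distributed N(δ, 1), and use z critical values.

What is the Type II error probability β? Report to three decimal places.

Noncentrality parameter: δ = d·√(n/2) = 0.29 × √(203/2) = 2.9217
Critical value for a one-sided test at α = 0.05: z_α = 1.645.
Power = P(Z > 1.645 − δ) = Φ(1.277) = 0.8992.
Type II error: β = 1 − power = 1 − 0.8992 = 0.1008.

β ≈ 0.101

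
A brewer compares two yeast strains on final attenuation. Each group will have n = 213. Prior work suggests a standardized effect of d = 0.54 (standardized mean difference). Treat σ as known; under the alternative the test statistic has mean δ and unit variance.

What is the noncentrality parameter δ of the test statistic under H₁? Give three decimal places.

δ ≈ 5.573

The noncentrality parameter scales effect size by the design's sample-size factor: δ = d·√(n/2) = 0.54 × √(213/2) = 5.5727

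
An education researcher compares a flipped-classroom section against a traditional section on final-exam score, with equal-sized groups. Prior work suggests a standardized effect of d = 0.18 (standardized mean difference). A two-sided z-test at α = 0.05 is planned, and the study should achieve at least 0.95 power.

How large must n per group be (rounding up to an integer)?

For power 0.95 need Φ(δ − z_{0.025}) = 0.95, so δ = z_{0.025} + z_{0.05} = 1.960 + 1.645 = 3.605.
(For δ > 0 the lower-tail rejection region contributes negligibly to power, so the one-term inversion is standard.)
δ = d·√(n/2) ⇒ n = 2(δ/d)² = 2 × (3.605 / 0.18)² = 802.14.
Round up to the next whole unit.

n = 803 per group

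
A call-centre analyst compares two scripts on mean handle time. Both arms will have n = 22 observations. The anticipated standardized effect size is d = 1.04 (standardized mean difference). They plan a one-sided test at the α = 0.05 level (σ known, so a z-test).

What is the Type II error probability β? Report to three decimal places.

β ≈ 0.036

Noncentrality parameter: δ = d·√(n/2) = 1.04 × √(22/2) = 3.4493
Critical value for a one-sided test at α = 0.05: z_α = 1.645.
Power = Φ(δ − 1.645) = Φ(1.804) = 0.9644.
Type II error: β = 1 − power = 1 − 0.9644 = 0.0356.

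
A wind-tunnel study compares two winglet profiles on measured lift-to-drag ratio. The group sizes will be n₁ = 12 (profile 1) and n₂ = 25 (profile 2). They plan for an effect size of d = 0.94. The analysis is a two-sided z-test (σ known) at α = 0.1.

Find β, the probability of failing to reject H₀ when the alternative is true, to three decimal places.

Noncentrality parameter: λ = d / √(1/n₁ + 1/n₂) = 0.94 / √(1/12 + 1/25) = 2.6766
Critical value for a two-sided test at α = 0.1: z_{α/2} = 1.645.
Power = Φ(λ − 1.645) + Φ(−λ − 1.645) = Φ(1.032) + Φ(-4.321) = 0.8489 + 0.0000 = 0.8489.
Type II error: β = 1 − power = 1 − 0.8489 = 0.1511.

β ≈ 0.151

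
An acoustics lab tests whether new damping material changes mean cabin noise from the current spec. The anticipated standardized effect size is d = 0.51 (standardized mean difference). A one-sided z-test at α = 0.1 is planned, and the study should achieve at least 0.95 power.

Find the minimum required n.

n = 33

Set Φ(δ − 1.282) = 0.95; then δ − 1.282 = Φ⁻¹(0.95) = 1.645, giving δ = 2.926.
δ = d·√n ⇒ n = (δ/d)² = (2.926 / 0.51)² = 32.93.
Round up to the next whole unit.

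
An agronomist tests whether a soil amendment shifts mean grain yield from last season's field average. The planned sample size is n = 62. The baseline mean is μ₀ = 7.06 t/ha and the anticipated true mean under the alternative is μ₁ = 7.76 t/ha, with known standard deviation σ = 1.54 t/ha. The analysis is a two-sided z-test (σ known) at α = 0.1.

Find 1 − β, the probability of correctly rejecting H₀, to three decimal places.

Standardized effect: d = |μ₁ − μ₀| / σ = |7.76 − 7.06| / 1.54 = 0.4545
Noncentrality parameter: δ = d·√n = 0.4545 × √62 = 3.5791
Two-sided α = 0.1 → critical value z_{0.05} = 1.645.
Power = Φ(δ − 1.645) + Φ(−δ − 1.645) = Φ(1.934) + Φ(-5.224) = 0.9735 + 0.0000 = 0.9735.

Power ≈ 0.973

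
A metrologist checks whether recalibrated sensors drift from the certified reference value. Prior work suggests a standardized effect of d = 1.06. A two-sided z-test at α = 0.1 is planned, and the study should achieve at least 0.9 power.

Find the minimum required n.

For power 0.9 need Φ(δ − z_{0.05}) = 0.9, so δ = z_{0.05} + z_{0.10} = 1.645 + 1.282 = 2.926.
(For δ > 0 the lower-tail rejection region contributes negligibly to power, so the one-term inversion is standard.)
δ = d·√n ⇒ n = (δ/d)² = (2.926 / 1.06)² = 7.62.
Round up to the next whole unit.

n = 8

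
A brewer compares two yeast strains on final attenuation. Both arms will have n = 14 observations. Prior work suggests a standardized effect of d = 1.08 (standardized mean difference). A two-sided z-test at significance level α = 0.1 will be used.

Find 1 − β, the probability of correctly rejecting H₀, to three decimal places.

Noncentrality parameter: δ = d·√(n/2) = 1.08 × √(14/2) = 2.8574
Two-sided α = 0.1 → critical value z_{0.05} = 1.645.
Power = Φ(δ − 1.645) + Φ(−δ − 1.645) = Φ(1.213) + Φ(-4.502) = 0.8874 + 0.0000 = 0.8874.

Power ≈ 0.887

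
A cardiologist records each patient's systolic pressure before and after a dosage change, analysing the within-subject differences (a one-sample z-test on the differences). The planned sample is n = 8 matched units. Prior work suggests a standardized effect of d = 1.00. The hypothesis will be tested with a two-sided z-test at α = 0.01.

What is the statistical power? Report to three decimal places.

Power ≈ 0.600

Noncentrality parameter: δ = d·√n = 1.00 × √8 = 2.8284
Two-sided α = 0.01 → critical value z_{0.005} = 2.576.
Power = Φ(δ − 2.576) + Φ(−δ − 2.576) = Φ(0.253) + Φ(-5.404) = 0.5997 + 0.0000 = 0.5997.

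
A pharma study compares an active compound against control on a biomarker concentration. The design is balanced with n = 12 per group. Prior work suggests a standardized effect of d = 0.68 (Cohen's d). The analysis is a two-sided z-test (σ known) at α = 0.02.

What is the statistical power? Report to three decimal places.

Power ≈ 0.254

Noncentrality parameter: λ = d·√(n/2) = 0.68 × √(12/2) = 1.6657
Critical value for a two-sided test at α = 0.02: z_{α/2} = 2.326.
Power = Φ(λ − 2.326) + Φ(−λ − 2.326) = Φ(-0.661) + Φ(-3.992) = 0.2544 + 0.0000 = 0.2544.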